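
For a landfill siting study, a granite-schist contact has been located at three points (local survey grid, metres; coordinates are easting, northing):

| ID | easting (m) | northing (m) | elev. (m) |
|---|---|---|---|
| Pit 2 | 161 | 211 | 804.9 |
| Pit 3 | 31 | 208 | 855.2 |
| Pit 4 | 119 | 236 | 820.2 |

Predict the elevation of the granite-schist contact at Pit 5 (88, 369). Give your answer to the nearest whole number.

Let the plane be z = a·easting + b·northing + c.
Pit 3−Pit 2: −130a − 3b = 50.3;  Pit 4−Pit 2: −42a + 25b = 15.3.
Solving gives a = −0.38608, b = −0.03661.
Then c = 804.9 − a·161 − b·211 = 874.78.
At (88, 369): z = −34.0 − 13.5 + 874.78 = 827.3 m.

827 m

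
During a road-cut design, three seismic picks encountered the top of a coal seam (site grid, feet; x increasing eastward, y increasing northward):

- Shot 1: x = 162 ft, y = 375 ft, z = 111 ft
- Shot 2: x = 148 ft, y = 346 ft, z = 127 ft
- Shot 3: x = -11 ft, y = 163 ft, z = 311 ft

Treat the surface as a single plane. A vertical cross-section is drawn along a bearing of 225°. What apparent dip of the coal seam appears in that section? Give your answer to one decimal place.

39.4°

Let the plane be z = a·x + b·y + c.
Shot 2−Shot 1: −14a − 29b = 16;  Shot 3−Shot 1: −173a − 212b = 200.
Solving gives a = −1.17521, b = 0.01562.
Unit vector along 225° is (sin 225°, cos 225°) = (-0.7071, -0.7071).
Slope in that direction = a·(-0.7071) + b·(-0.7071) = 0.81995.
Apparent dip = arctan|0.81995| = 39.4° (true dip is 49.6°, so apparent ≤ true as expected).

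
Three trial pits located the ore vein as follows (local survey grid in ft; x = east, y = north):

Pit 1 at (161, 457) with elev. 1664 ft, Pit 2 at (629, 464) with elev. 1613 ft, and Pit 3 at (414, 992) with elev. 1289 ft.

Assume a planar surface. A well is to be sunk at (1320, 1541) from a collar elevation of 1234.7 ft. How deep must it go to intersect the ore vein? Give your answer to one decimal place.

Two edge vectors: Pit 1→Pit 2 = (468, 7, -51), Pit 1→Pit 3 = (253, 535, -375).
Normal n = (Pit 1→Pit 2) × (Pit 1→Pit 3) = (24660, 162597, 248609).
So ∂z/∂x = −n_x/n_z = −0.099192 and ∂z/∂y = −n_y/n_z = −0.654027.
Intercept c from Pit 1: 1664 + 15.97 + 298.89 = 1978.86.
At (1320, 1541): z_contact = −130.93 − 1007.86 + 1978.86 = 840.07 ft.
Depth below ground = 1234.7 − 840.07 = 394.6 ft.

394.6 ft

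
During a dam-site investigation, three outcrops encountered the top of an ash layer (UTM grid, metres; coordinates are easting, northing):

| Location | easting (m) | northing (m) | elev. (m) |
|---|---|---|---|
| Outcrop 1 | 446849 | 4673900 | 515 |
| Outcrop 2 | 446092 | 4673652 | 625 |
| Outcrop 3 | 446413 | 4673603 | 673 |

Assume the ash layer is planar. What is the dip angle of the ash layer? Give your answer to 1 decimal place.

31.7°

Let the plane be z = a·easting + b·northing + c.
Outcrop 2−Outcrop 1: −757a − 248b = 110;  Outcrop 3−Outcrop 1: −436a − 297b = 158.
Solving gives a = 0.05582, b = −0.61393.
Gradient magnitude |∇z| = √(a² + b²) = √(0.00312 + 0.37691) = 0.61646.
True dip = arctan(0.61646) = 31.7°, dipping toward N (azimuth ≈ 355°).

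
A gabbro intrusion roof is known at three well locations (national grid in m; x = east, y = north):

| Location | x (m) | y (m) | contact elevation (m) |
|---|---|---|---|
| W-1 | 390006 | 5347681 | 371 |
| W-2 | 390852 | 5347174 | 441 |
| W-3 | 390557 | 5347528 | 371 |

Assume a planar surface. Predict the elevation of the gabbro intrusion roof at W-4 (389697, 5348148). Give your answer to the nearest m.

273 m

Two edge vectors: W-1→W-2 = (846, -507, 70), W-1→W-3 = (551, -153, 0).
Normal n = (W-1→W-2) × (W-1→W-3) = (10710, 38570, 149919).
So ∂z/∂x = −n_x/n_z = −0.07143858 and ∂z/∂y = −n_y/n_z = −0.25727226.
Intercept c from W-1: 371 + 27861.47 + 1375809.98 = 1404042.45.
At (389697, 5348148): z = −27839.4 − 1375930.1 + 1404042.45 = 272.9 m.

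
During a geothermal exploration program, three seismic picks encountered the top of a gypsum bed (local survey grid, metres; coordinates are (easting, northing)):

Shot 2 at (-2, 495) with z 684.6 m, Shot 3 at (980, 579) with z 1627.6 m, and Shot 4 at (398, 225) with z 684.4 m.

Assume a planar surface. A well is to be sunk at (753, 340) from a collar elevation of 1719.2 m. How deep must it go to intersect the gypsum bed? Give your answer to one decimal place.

Two edge vectors: Shot 2→Shot 3 = (982, 84, 943), Shot 2→Shot 4 = (400, -270, -0.2).
Normal n = (Shot 2→Shot 3) × (Shot 2→Shot 4) = (254593.2, 377396.4, -298740).
So ∂z/∂E = −n_x/n_z = 0.85222 and ∂z/∂N = −n_y/n_z = 1.26329.
Intercept c from Shot 2: 684.6 + 1.70 − 625.33 = 60.97.
At (753, 340): z_contact = 641.72 + 429.52 + 60.97 = 1132.22 m.
Depth below ground = 1719.2 − 1132.22 = 587.0 m.

587.0 m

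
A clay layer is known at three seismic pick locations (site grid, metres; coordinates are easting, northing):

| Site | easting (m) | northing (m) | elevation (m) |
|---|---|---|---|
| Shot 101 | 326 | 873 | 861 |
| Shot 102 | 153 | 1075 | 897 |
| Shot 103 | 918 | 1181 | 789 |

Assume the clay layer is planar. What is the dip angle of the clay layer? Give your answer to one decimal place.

Two edge vectors: Shot 101→Shot 102 = (-173, 202, 36), Shot 101→Shot 103 = (592, 308, -72).
Normal n = (Shot 101→Shot 102) × (Shot 101→Shot 103) = (-25632, 8856, -172868).
So ∂z/∂easting = −n_x/n_z = −0.14827 and ∂z/∂northing = −n_y/n_z = 0.05123.
Gradient magnitude |∇z| = √(a² + b²) = √(0.02199 + 0.00262) = 0.15688.
True dip = arctan(0.15688) = 8.9°, dipping toward ESE (azimuth ≈ 109°).

8.9°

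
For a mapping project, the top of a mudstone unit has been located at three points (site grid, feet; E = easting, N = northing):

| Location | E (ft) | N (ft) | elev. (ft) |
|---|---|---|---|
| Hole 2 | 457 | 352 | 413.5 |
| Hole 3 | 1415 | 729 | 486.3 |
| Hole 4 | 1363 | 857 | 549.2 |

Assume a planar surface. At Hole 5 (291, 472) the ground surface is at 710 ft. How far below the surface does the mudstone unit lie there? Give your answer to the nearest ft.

Let the plane be z = a·E + b·N + c.
Hole 3−Hole 2: 958a + 377b = 72.8;  Hole 4−Hole 2: 906a + 505b = 135.7.
Solving gives a = −0.10121, b = 0.45029.
Then c = 413.5 − a·457 − b·352 = 301.25.
At (291, 472): z_contact = −29.5 + 212.5 + 301.25 = 484.3 ft.
Depth below ground = 710 − 484.3 = 226 ft.

226 ft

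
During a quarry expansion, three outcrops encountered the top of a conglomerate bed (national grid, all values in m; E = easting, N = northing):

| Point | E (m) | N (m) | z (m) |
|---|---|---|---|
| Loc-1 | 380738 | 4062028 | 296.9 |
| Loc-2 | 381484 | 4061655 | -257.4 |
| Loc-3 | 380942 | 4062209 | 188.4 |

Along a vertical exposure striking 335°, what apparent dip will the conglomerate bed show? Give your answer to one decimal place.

22.8°

Let the plane be z = a·E + b·N + c.
Loc-2−Loc-1: 746a − 373b = −554.3;  Loc-3−Loc-1: 204a + 181b = −108.5.
Solving gives a = −0.66692, b = 0.15222.
Unit vector along 335° is (sin 335°, cos 335°) = (-0.4226, 0.9063).
Slope in that direction = a·(-0.4226) + b·(0.9063) = 0.41981.
Apparent dip = arctan|0.41981| = 22.8° (true dip is 34.4°, so apparent ≤ true as expected).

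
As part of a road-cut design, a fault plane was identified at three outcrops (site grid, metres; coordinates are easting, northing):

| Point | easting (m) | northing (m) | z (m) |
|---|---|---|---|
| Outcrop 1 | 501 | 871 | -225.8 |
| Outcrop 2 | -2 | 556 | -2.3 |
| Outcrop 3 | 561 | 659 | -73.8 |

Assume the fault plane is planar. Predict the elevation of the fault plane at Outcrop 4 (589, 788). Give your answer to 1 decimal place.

Two edge vectors: Outcrop 1→Outcrop 2 = (-503, -315, 223.5), Outcrop 1→Outcrop 3 = (60, -212, 152).
Normal n = (Outcrop 1→Outcrop 2) × (Outcrop 1→Outcrop 3) = (-498, 89866, 125536).
So ∂z/∂easting = −n_x/n_z = 0.00397 and ∂z/∂northing = −n_y/n_z = −0.71586.
Intercept c from Outcrop 1: -225.8 − 1.99 + 623.51 = 395.73.
At (589, 788): z = 2.3 − 564.1 + 395.73 = -166.0 m.

-166.0 m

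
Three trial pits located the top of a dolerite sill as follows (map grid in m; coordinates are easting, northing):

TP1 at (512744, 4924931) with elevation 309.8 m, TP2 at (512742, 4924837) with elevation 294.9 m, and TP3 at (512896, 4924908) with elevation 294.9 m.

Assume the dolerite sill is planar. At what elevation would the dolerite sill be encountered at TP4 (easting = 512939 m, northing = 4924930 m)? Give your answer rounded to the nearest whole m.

295 m

Let the plane be z = a·easting + b·northing + c.
TP2−TP1: −2a − 94b = −14.9;  TP3−TP1: 152a − 23b = −14.9.
Solving gives a = −0.07380354, b = 0.16008093.
Then c = 309.8 − a·512744 − b·4924931 = −750235.39.
At (512939, 4924930): z = −37856.7 + 788387.4 − 750235.39 = 295.2 m.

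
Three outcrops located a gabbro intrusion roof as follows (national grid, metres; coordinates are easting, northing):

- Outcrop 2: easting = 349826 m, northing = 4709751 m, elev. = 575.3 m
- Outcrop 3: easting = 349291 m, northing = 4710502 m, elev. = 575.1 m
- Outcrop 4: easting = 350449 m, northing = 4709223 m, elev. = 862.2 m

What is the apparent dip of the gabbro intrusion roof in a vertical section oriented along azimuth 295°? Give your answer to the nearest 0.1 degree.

Let the plane be z = a·easting + b·northing + c.
Outcrop 3−Outcrop 2: −535a + 751b = −0.2;  Outcrop 4−Outcrop 2: 623a − 528b = 286.9.
Solving gives a = 1.16162, b = 0.82725.
Unit vector along 295° is (sin 295°, cos 295°) = (-0.9063, 0.4226).
Slope in that direction = a·(-0.9063) + b·(0.4226) = −0.70317.
Apparent dip = arctan|0.70317| = 35.1° (true dip is 55.0°, so apparent ≤ true as expected).

35.1°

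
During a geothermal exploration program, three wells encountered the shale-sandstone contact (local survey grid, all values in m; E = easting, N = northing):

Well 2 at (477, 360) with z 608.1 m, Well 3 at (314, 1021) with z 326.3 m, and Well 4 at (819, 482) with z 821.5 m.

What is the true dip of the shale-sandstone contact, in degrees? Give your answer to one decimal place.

Two edge vectors: Well 2→Well 3 = (-163, 661, -281.8), Well 2→Well 4 = (342, 122, 213.4).
Normal n = (Well 2→Well 3) × (Well 2→Well 4) = (175437, -61591.4, -245948).
So ∂z/∂E = −n_x/n_z = 0.71331 and ∂z/∂N = −n_y/n_z = −0.25042.
Gradient magnitude |∇z| = √(a² + b²) = √(0.50881 + 0.06271) = 0.75599.
True dip = arctan(0.75599) = 37.1°, dipping toward WNW (azimuth ≈ 289°).

37.1°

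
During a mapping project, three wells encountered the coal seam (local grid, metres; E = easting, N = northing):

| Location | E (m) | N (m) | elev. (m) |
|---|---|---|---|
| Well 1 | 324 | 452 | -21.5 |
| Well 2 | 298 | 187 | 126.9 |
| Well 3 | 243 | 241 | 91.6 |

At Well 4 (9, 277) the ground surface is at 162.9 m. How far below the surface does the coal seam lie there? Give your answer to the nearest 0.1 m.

111.4 m

Two edge vectors: Well 1→Well 2 = (-26, -265, 148.4), Well 1→Well 3 = (-81, -211, 113.1).
Normal n = (Well 1→Well 2) × (Well 1→Well 3) = (1340.9, -9079.8, -15979).
So ∂z/∂E = −n_x/n_z = 0.08392 and ∂z/∂N = −n_y/n_z = −0.56823.
Intercept c from Well 1: -21.5 − 27.19 + 256.84 = 208.15.
At (9, 277): z_contact = 0.76 − 157.40 + 208.15 = 51.51 m.
Depth below ground = 162.9 − 51.51 = 111.4 m.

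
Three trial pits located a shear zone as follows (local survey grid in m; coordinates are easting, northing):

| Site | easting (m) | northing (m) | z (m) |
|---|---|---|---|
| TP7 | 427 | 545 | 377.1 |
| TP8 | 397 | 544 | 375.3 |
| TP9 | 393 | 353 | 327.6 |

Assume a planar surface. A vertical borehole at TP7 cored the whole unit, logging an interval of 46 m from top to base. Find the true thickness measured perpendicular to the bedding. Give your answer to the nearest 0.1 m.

Let the plane be z = a·easting + b·northing + c.
TP8−TP7: −30a − 1b = −1.8;  TP9−TP7: −34a − 192b = −49.5.
Solving gives a = 0.05171, b = 0.24866.
|∇z| = √(a²+b²) = 0.25398, so dip δ = arctan(0.25398) = 14.25°.
True thickness = vertical thickness × cos δ = 46 × cos 14.25° = 44.6 m.

44.6 m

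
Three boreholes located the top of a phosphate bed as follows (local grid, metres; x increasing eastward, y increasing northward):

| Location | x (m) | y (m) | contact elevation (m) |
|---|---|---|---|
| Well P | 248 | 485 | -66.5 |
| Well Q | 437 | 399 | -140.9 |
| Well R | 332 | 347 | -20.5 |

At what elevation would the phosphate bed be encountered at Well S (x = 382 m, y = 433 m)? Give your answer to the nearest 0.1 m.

Two edge vectors: Well P→Well Q = (189, -86, -74.4), Well P→Well R = (84, -138, 46).
Normal n = (Well P→Well Q) × (Well P→Well R) = (-14223.2, -14943.6, -18858).
So ∂z/∂x = −n_x/n_z = −0.75423 and ∂z/∂y = −n_y/n_z = −0.79243.
Intercept c from Well P: -66.5 + 187.05 + 384.33 = 504.88.
At (382, 433): z = −288.1 − 343.1 + 504.88 = -126.4 m.

-126.4 m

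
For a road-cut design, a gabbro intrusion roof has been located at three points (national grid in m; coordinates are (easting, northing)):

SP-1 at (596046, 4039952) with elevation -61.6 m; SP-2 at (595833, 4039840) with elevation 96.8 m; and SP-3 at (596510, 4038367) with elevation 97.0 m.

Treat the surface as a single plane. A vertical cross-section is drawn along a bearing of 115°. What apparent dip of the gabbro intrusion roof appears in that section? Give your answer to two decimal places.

23.09°

Let the plane be z = a·E + b·N + c.
SP-2−SP-1: −213a − 112b = 158.4;  SP-3−SP-1: 464a − 1585b = 158.6.
Solving gives a = −0.59886, b = −0.27538.
Unit vector along 115° is (sin 115°, cos 115°) = (0.9063, -0.4226).
Slope in that direction = a·(0.9063) + b·(-0.4226) = −0.42637.
Apparent dip = arctan|0.42637| = 23.09° (true dip is 33.4°, so apparent ≤ true as expected).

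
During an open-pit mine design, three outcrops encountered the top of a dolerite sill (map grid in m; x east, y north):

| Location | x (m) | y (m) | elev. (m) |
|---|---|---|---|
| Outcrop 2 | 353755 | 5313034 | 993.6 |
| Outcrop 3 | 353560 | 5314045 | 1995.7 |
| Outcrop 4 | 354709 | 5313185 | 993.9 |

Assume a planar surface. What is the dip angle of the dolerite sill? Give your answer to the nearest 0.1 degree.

44.2°

Let the plane be z = a·x + b·y + c.
Outcrop 3−Outcrop 2: −195a + 1011b = 1002.1;  Outcrop 4−Outcrop 2: 954a + 151b = 0.3.
Solving gives a = −0.15193, b = 0.96189.
Gradient magnitude |∇z| = √(a² + b²) = √(0.02308 + 0.92524) = 0.97382.
True dip = arctan(0.97382) = 44.2°, dipping toward S (azimuth ≈ 171°).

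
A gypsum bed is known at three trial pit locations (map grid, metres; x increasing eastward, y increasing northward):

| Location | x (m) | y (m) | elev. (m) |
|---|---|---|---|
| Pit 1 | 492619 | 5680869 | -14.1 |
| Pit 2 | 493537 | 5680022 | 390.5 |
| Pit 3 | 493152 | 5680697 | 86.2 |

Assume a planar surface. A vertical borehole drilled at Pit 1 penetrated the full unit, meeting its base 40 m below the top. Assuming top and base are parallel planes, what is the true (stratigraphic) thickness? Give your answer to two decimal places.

Two edge vectors: Pit 1→Pit 2 = (918, -847, 404.6), Pit 1→Pit 3 = (533, -172, 100.3).
Normal n = (Pit 1→Pit 2) × (Pit 1→Pit 3) = (-15362.9, 123576.4, 293555).
So ∂z/∂x = −n_x/n_z = 0.05233 and ∂z/∂y = −n_y/n_z = −0.42097.
|∇z| = √(a²+b²) = 0.42421, so dip δ = arctan(0.42421) = 22.99°.
True thickness = vertical thickness × cos δ = 40 × cos 22.99° = 36.82 m.

36.82 m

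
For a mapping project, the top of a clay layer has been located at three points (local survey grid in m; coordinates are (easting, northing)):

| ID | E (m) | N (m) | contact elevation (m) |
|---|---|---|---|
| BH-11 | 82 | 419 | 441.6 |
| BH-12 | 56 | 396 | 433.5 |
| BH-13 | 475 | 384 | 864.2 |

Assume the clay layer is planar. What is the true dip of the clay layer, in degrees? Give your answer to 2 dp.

51.90°

Two edge vectors: BH-11→BH-12 = (-26, -23, -8.1), BH-11→BH-13 = (393, -35, 422.6).
Normal n = (BH-11→BH-12) × (BH-11→BH-13) = (-10003.3, 7804.3, 9949).
So ∂z/∂E = −n_x/n_z = 1.00546 and ∂z/∂N = −n_y/n_z = −0.78443.
Gradient magnitude |∇z| = √(a² + b²) = √(1.01095 + 0.61533) = 1.27526.
True dip = arctan(1.27526) = 51.90°, dipping toward NW (azimuth ≈ 308°).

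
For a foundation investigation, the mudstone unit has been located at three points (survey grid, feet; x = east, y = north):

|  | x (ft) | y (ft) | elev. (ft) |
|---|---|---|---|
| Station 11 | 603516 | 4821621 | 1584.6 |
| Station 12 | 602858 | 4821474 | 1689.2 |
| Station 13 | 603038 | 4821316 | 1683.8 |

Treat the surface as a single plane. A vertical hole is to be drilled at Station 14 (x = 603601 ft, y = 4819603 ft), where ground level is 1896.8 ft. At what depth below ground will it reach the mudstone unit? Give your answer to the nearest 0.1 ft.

Let the plane be z = a·x + b·y + c.
Station 12−Station 11: −658a − 147b = 104.6;  Station 13−Station 11: −478a − 305b = 99.2.
Solving gives a = −0.132802245, b = −0.117116482.
Then c = 1584.6 − a·603516 − b·4821621 = 646424.17.
At (603601, 4819603): z_contact = −80159.57 − 564454.95 + 646424.17 = 1809.65 ft.
Depth below ground = 1896.8 − 1809.65 = 87.1 ft.

87.1 ft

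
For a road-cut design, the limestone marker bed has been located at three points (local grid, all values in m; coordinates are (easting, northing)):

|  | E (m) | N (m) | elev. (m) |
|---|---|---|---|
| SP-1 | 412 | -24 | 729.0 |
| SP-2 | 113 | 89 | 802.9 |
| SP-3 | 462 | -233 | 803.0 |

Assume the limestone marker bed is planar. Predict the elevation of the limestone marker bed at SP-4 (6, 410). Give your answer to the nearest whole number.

Two edge vectors: SP-1→SP-2 = (-299, 113, 73.9), SP-1→SP-3 = (50, -209, 74).
Normal n = (SP-1→SP-2) × (SP-1→SP-3) = (23807.1, 25821, 56841).
So ∂z/∂E = −n_x/n_z = −0.41884 and ∂z/∂N = −n_y/n_z = −0.45427.
Intercept c from SP-1: 729 + 172.56 − 10.90 = 890.66.
At (6, 410): z = −2.5 − 186.2 + 890.66 = 701.9 m.

702 m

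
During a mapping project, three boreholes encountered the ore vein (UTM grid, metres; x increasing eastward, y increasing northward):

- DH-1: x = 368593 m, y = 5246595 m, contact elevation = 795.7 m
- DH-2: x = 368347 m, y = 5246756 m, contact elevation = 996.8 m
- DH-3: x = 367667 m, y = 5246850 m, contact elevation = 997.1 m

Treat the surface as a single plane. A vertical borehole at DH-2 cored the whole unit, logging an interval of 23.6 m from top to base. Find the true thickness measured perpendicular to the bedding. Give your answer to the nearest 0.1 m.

12.5 m

Let the plane be z = a·x + b·y + c.
DH-2−DH-1: −246a + 161b = 201.1;  DH-3−DH-1: −926a + 255b = 201.4.
Solving gives a = 0.21834, b = 1.58268.
|∇z| = √(a²+b²) = 1.59767, so dip δ = arctan(1.59767) = 57.96°.
True thickness = vertical thickness × cos δ = 23.6 × cos 57.96° = 12.5 m.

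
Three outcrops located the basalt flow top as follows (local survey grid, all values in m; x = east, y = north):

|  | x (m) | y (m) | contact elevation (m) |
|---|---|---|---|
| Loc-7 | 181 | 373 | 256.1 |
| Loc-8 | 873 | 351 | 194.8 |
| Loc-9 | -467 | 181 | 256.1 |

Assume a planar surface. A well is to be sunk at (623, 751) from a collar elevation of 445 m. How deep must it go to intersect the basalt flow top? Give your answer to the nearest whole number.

Let the plane be z = a·x + b·y + c.
Loc-8−Loc-7: 692a − 22b = −61.3;  Loc-9−Loc-7: −648a − 192b = 0.
Solving gives a = −0.08000, b = 0.27000.
Then c = 256.1 − a·181 − b·373 = 169.87.
At (623, 751): z_contact = −49.8 + 202.8 + 169.87 = 322.8 m.
Depth below ground = 445 − 322.8 = 122 m.

122 m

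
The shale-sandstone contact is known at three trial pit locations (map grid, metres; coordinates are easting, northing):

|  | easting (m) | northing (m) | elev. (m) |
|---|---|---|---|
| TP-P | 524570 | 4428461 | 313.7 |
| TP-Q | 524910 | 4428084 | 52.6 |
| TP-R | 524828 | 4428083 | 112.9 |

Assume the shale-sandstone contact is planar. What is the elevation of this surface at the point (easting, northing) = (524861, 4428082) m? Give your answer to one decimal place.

88.6 m

Two edge vectors: TP-P→TP-Q = (340, -377, -261.1), TP-P→TP-R = (258, -378, -200.8).
Normal n = (TP-P→TP-Q) × (TP-P→TP-R) = (-22994.2, 908.2, -31254).
So ∂z/∂easting = −n_x/n_z = −0.735720228 and ∂z/∂northing = −n_y/n_z = 0.029058680.
Intercept c from TP-P: 313.7 + 385936.76 − 128685.23 = 257565.23.
At (524861, 4428082): z = −386150.9 + 128674.2 + 257565.23 = 88.6 m.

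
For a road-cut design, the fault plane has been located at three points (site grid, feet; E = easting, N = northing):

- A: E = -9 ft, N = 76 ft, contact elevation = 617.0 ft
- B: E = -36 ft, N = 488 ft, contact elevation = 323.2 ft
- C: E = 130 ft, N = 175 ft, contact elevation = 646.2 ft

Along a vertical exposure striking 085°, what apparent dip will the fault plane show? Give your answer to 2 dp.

32.01°

Let the plane be z = a·E + b·N + c.
B−A: −27a + 412b = −293.8;  C−A: 139a + 99b = 29.2.
Solving gives a = 0.68595, b = −0.66815.
Unit vector along 085° is (sin 85°, cos 85°) = (0.9962, 0.0872).
Slope in that direction = a·(0.9962) + b·(0.0872) = 0.62511.
Apparent dip = arctan|0.62511| = 32.01° (true dip is 43.8°, so apparent ≤ true as expected).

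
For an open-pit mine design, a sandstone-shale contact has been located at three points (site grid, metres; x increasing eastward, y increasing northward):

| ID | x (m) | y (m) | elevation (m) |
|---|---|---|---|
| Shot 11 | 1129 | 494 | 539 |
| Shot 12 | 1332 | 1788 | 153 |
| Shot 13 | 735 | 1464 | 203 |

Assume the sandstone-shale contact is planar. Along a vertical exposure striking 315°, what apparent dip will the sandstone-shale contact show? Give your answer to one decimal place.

Let the plane be z = a·x + b·y + c.
Shot 12−Shot 11: 203a + 1294b = −386;  Shot 13−Shot 11: −394a + 970b = −336.
Solving gives a = 0.08541, b = −0.31170.
Unit vector along 315° is (sin 315°, cos 315°) = (-0.7071, 0.7071).
Slope in that direction = a·(-0.7071) + b·(0.7071) = −0.28080.
Apparent dip = arctan|0.28080| = 15.7° (true dip is 17.9°, so apparent ≤ true as expected).

15.7°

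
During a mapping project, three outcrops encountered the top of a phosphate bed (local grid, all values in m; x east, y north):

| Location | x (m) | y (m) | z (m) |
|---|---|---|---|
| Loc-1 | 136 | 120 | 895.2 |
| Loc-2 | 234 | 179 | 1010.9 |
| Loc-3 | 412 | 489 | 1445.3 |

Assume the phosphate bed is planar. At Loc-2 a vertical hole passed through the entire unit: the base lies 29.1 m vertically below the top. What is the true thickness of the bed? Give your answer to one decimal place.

Let the plane be z = a·x + b·y + c.
Loc-2−Loc-1: 98a + 59b = 115.7;  Loc-3−Loc-1: 276a + 369b = 550.1.
Solving gives a = 0.51501, b = 1.10557.
|∇z| = √(a²+b²) = 1.21964, so dip δ = arctan(1.21964) = 50.65°.
True thickness = vertical thickness × cos δ = 29.1 × cos 50.65° = 18.5 m.

18.5 m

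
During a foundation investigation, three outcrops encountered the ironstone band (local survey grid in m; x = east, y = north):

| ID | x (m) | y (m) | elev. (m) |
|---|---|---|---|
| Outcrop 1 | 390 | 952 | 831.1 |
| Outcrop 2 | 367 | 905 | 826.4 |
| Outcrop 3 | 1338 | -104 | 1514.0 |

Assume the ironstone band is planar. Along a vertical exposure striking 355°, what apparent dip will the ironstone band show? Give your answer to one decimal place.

11.8°

Let the plane be z = a·x + b·y + c.
Outcrop 2−Outcrop 1: −23a − 47b = −4.7;  Outcrop 3−Outcrop 1: 948a − 1056b = 682.9.
Solving gives a = 0.53831, b = −0.16343.
Unit vector along 355° is (sin 355°, cos 355°) = (-0.0872, 0.9962).
Slope in that direction = a·(-0.0872) + b·(0.9962) = −0.20972.
Apparent dip = arctan|0.20972| = 11.8° (true dip is 29.4°, so apparent ≤ true as expected).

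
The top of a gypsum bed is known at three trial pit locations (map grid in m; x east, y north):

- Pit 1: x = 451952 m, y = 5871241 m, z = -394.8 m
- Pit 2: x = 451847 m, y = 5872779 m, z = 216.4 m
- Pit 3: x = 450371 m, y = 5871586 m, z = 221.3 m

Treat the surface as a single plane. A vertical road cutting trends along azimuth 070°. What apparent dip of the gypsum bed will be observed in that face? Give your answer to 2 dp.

Let the plane be z = a·x + b·y + c.
Pit 2−Pit 1: −105a + 1538b = 611.2;  Pit 3−Pit 1: −1581a + 345b = 616.1.
Solving gives a = −0.30755, b = 0.37640.
Unit vector along 070° is (sin 70°, cos 70°) = (0.9397, 0.3420).
Slope in that direction = a·(0.9397) + b·(0.3420) = −0.16027.
Apparent dip = arctan|0.16027| = 9.11° (true dip is 25.9°, so apparent ≤ true as expected).

9.11°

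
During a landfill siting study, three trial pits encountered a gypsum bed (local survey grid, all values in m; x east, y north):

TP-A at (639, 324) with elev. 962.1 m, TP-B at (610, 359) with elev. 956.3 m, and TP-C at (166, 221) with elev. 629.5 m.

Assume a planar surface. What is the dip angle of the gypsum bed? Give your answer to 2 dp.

35.72°

Let the plane be z = a·x + b·y + c.
TP-B−TP-A: −29a + 35b = −5.8;  TP-C−TP-A: −473a − 103b = −332.6.
Solving gives a = 0.62626, b = 0.35319.
Gradient magnitude |∇z| = √(a² + b²) = √(0.39220 + 0.12474) = 0.71899.
True dip = arctan(0.71899) = 35.72°, dipping toward WSW (azimuth ≈ 241°).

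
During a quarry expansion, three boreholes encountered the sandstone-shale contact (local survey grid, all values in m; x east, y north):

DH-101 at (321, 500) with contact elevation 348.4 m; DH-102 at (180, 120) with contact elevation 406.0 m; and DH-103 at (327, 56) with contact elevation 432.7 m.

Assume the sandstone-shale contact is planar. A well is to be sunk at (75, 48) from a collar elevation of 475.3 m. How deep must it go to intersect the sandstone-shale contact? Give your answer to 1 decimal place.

66.2 m

Two edge vectors: DH-101→DH-102 = (-141, -380, 57.6), DH-101→DH-103 = (6, -444, 84.3).
Normal n = (DH-101→DH-102) × (DH-101→DH-103) = (-6459.6, 12231.9, 64884).
So ∂z/∂x = −n_x/n_z = 0.09956 and ∂z/∂y = −n_y/n_z = −0.18852.
Intercept c from DH-101: 348.4 − 31.96 + 94.26 = 410.70.
At (75, 48): z_contact = 7.47 − 9.05 + 410.70 = 409.12 m.
Depth below ground = 475.3 − 409.12 = 66.2 m.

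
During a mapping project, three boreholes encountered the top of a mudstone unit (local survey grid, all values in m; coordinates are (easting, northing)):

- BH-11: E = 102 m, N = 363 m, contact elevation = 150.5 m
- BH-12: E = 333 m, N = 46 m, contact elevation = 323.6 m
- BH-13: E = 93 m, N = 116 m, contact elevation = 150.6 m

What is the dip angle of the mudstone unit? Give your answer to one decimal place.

35.5°

Let the plane be z = a·E + b·N + c.
BH-12−BH-11: 231a − 317b = 173.1;  BH-13−BH-11: −9a − 247b = 0.1.
Solving gives a = 0.71314, b = −0.02639.
Gradient magnitude |∇z| = √(a² + b²) = √(0.50856 + 0.00070) = 0.71362.
True dip = arctan(0.71362) = 35.5°, dipping toward W (azimuth ≈ 272°).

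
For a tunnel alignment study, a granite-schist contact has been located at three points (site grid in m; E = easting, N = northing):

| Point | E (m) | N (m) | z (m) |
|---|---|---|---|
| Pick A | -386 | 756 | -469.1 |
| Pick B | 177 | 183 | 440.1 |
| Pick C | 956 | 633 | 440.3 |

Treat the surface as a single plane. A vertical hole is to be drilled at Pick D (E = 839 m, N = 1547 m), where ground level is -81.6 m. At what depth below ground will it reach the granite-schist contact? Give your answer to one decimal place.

471.6 m

Two edge vectors: Pick A→Pick B = (563, -573, 909.2), Pick A→Pick C = (1342, -123, 909.4).
Normal n = (Pick A→Pick B) × (Pick A→Pick C) = (-409254.6, 708154.2, 699717).
So ∂z/∂E = −n_x/n_z = 0.584886 and ∂z/∂N = −n_y/n_z = −1.012058.
Intercept c from Pick A: -469.1 + 225.77 + 765.12 = 521.78.
At (839, 1547): z_contact = 490.72 − 1565.65 + 521.78 = -553.15 m.
Depth below ground = -81.6 − (-553.15) = 471.6 m.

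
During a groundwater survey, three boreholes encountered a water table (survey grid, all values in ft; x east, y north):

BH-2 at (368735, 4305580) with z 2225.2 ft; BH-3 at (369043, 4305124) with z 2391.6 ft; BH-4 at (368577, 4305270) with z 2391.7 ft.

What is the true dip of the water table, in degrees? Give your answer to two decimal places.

25.89°

Let the plane be z = a·x + b·y + c.
BH-3−BH-2: 308a − 456b = 166.4;  BH-4−BH-2: −158a − 310b = 166.5.
Solving gives a = −0.14529, b = −0.46305.
Gradient magnitude |∇z| = √(a² + b²) = √(0.02111 + 0.21441) = 0.48530.
True dip = arctan(0.48530) = 25.89°, dipping toward NNE (azimuth ≈ 017°).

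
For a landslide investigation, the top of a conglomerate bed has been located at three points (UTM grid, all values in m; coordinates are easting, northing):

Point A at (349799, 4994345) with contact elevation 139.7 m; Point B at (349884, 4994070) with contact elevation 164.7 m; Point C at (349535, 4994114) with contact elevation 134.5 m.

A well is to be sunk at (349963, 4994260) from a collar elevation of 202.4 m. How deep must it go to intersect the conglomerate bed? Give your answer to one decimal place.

44.2 m

Two edge vectors: Point A→Point B = (85, -275, 25), Point A→Point C = (-264, -231, -5.2).
Normal n = (Point A→Point B) × (Point A→Point C) = (7205, -6158, -92235).
So ∂z/∂easting = −n_x/n_z = 0.078115683 and ∂z/∂northing = −n_y/n_z = −0.066764244.
Intercept c from Point A: 139.7 − 27324.79 + 333443.67 = 306258.58.
At (349963, 4994260): z_contact = 27337.60 − 333437.99 + 306258.58 = 158.19 m.
Depth below ground = 202.4 − 158.19 = 44.2 m.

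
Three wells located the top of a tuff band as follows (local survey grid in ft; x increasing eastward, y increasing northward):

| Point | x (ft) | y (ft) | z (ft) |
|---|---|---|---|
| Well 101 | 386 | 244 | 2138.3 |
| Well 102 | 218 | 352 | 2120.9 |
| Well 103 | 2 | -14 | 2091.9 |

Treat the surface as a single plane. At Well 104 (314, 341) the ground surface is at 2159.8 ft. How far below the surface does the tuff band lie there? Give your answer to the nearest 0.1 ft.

Let the plane be z = a·x + b·y + c.
Well 102−Well 101: −168a + 108b = −17.4;  Well 103−Well 101: −384a − 258b = −46.4.
Solving gives a = 0.11201, b = 0.01313.
Then c = 2138.3 − a·386 − b·244 = 2091.86.
At (314, 341): z_contact = 35.17 + 4.48 + 2091.86 = 2131.51 ft.
Depth below ground = 2159.8 − 2131.51 = 28.3 ft.

28.3 ft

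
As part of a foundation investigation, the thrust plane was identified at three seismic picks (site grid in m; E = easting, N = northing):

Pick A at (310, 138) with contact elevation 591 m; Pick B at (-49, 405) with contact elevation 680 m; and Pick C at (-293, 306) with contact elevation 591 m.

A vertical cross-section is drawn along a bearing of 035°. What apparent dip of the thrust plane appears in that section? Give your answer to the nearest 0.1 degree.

27.6°

Let the plane be z = a·E + b·N + c.
Pick B−Pick A: −359a + 267b = 89;  Pick C−Pick A: −603a + 168b = 0.
Solving gives a = 0.14850, b = 0.53300.
Unit vector along 035° is (sin 35°, cos 35°) = (0.5736, 0.8192).
Slope in that direction = a·(0.5736) + b·(0.8192) = 0.52178.
Apparent dip = arctan|0.52178| = 27.6° (true dip is 29.0°, so apparent ≤ true as expected).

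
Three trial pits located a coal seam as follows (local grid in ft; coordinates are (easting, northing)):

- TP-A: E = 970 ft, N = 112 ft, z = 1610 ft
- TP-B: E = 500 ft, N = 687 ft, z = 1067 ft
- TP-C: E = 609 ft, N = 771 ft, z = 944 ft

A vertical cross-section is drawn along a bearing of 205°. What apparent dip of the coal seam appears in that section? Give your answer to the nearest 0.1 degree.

48.8°

Two edge vectors: TP-A→TP-B = (-470, 575, -543), TP-A→TP-C = (-361, 659, -666).
Normal n = (TP-A→TP-B) × (TP-A→TP-C) = (-25113, -116997, -102155).
So ∂z/∂E = −n_x/n_z = −0.24583 and ∂z/∂N = −n_y/n_z = −1.14529.
Unit vector along 205° is (sin 205°, cos 205°) = (-0.4226, -0.9063).
Slope in that direction = a·(-0.4226) + b·(-0.9063) = 1.14188.
Apparent dip = arctan|1.14188| = 48.8° (true dip is 49.5°, so apparent ≤ true as expected).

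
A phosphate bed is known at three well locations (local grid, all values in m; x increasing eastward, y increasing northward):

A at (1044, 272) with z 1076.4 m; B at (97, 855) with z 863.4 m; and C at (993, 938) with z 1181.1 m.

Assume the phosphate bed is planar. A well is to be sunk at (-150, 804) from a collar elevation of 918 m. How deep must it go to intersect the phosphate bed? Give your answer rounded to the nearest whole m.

147 m

Let the plane be z = a·x + b·y + c.
B−A: −947a + 583b = −213;  C−A: −51a + 666b = 104.7.
Solving gives a = 0.33762, b = 0.18306.
Then c = 1076.4 − a·1044 − b·272 = 674.13.
At (-150, 804): z_contact = −50.6 + 147.2 + 674.13 = 770.7 m.
Depth below ground = 918 − 770.7 = 147 m.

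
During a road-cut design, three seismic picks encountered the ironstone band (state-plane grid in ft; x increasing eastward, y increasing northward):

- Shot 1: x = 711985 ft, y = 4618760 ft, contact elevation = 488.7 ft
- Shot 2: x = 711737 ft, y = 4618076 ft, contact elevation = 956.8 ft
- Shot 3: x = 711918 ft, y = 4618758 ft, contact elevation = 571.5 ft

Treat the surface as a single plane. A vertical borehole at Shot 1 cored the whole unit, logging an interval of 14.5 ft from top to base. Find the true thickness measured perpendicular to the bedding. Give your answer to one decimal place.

9.1 ft

Let the plane be z = a·x + b·y + c.
Shot 2−Shot 1: −248a − 684b = 468.1;  Shot 3−Shot 1: −67a − 2b = 82.8.
Solving gives a = −1.22869, b = −0.23887.
|∇z| = √(a²+b²) = 1.25169, so dip δ = arctan(1.25169) = 51.38°.
True thickness = vertical thickness × cos δ = 14.5 × cos 51.38° = 9.1 ft.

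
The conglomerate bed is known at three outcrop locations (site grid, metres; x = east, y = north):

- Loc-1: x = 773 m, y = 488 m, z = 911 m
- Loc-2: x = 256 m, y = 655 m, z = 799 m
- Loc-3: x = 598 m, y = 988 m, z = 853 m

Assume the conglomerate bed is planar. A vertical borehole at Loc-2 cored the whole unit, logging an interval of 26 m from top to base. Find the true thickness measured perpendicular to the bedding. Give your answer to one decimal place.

25.5 m

Let the plane be z = a·x + b·y + c.
Loc-2−Loc-1: −517a + 167b = −112;  Loc-3−Loc-1: −175a + 500b = −58.
Solving gives a = 0.20200, b = −0.04530.
|∇z| = √(a²+b²) = 0.20702, so dip δ = arctan(0.20702) = 11.70°.
True thickness = vertical thickness × cos δ = 26 × cos 11.70° = 25.5 m.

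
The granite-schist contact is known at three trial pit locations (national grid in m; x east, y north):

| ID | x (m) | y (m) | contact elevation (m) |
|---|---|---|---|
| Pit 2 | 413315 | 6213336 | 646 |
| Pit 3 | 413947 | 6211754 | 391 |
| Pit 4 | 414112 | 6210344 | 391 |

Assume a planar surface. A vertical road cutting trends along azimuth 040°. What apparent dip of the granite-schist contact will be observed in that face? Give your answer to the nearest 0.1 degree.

Let the plane be z = a·x + b·y + c.
Pit 3−Pit 2: 632a − 1582b = −255;  Pit 4−Pit 2: 797a − 2992b = −255.
Solving gives a = −0.57063, b = −0.06678.
Unit vector along 040° is (sin 40°, cos 40°) = (0.6428, 0.7660).
Slope in that direction = a·(0.6428) + b·(0.7660) = −0.41795.
Apparent dip = arctan|0.41795| = 22.7° (true dip is 29.9°, so apparent ≤ true as expected).

22.7°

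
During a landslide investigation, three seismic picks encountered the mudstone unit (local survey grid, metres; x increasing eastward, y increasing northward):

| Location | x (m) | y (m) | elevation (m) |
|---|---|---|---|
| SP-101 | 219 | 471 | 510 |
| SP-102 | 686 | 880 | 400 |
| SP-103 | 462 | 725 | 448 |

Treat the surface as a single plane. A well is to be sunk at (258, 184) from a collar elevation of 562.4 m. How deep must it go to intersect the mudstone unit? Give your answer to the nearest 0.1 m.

Let the plane be z = a·x + b·y + c.
SP-102−SP-101: 467a + 409b = −110;  SP-103−SP-101: 243a + 254b = −62.
Solving gives a = −0.13426, b = −0.11565.
Then c = 510 − a·219 − b·471 = 593.87.
At (258, 184): z_contact = −34.64 − 21.28 + 593.87 = 537.95 m.
Depth below ground = 562.4 − 537.95 = 24.4 m.

24.4 m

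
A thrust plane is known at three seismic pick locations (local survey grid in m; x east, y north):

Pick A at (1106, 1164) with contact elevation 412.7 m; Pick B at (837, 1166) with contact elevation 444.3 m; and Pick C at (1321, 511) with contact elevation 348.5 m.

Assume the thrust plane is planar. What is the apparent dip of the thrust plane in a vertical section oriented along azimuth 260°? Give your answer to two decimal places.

5.99°

Two edge vectors: Pick A→Pick B = (-269, 2, 31.6), Pick A→Pick C = (215, -653, -64.2).
Normal n = (Pick A→Pick B) × (Pick A→Pick C) = (20506.4, -10475.8, 175227).
So ∂z/∂x = −n_x/n_z = −0.11703 and ∂z/∂y = −n_y/n_z = 0.05978.
Unit vector along 260° is (sin 260°, cos 260°) = (-0.9848, -0.1736).
Slope in that direction = a·(-0.9848) + b·(-0.1736) = 0.10487.
Apparent dip = arctan|0.10487| = 5.99° (true dip is 7.5°, so apparent ≤ true as expected).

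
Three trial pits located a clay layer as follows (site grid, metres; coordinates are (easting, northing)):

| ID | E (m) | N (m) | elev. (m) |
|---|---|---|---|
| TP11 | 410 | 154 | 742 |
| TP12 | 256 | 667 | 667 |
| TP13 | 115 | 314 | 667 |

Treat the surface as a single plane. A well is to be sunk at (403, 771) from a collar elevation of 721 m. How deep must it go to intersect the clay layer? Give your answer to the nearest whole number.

32 m

Two edge vectors: TP11→TP12 = (-154, 513, -75), TP11→TP13 = (-295, 160, -75).
Normal n = (TP11→TP12) × (TP11→TP13) = (-26475, 10575, 126695).
So ∂z/∂E = −n_x/n_z = 0.20897 and ∂z/∂N = −n_y/n_z = −0.08347.
Intercept c from TP11: 742 − 85.68 + 12.85 = 669.18.
At (403, 771): z_contact = 84.2 − 64.4 + 669.18 = 689.0 m.
Depth below ground = 721 − 689.0 = 32 m.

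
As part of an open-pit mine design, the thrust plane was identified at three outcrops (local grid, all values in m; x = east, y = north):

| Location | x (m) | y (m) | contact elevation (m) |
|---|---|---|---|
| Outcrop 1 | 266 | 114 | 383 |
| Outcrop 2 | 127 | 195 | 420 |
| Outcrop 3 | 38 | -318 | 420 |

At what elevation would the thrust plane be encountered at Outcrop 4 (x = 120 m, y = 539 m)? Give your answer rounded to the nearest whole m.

436 m

Let the plane be z = a·x + b·y + c.
Outcrop 2−Outcrop 1: −139a + 81b = 37;  Outcrop 3−Outcrop 1: −228a − 432b = 37.
Solving gives a = −0.24175, b = 0.04194.
Then c = 383 − a·266 − b·114 = 442.52.
At (120, 539): z = −29.0 + 22.6 + 442.52 = 436.1 m.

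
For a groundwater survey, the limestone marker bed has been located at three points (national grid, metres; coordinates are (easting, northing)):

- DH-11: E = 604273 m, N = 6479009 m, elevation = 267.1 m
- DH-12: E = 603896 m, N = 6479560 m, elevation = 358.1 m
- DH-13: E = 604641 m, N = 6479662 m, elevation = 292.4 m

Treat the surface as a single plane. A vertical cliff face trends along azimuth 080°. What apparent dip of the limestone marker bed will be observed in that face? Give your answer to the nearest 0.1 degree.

4.8°

Let the plane be z = a·E + b·N + c.
DH-12−DH-11: −377a + 551b = 91;  DH-13−DH-11: 368a + 653b = 25.3.
Solving gives a = −0.10131, b = 0.09584.
Unit vector along 080° is (sin 80°, cos 80°) = (0.9848, 0.1736).
Slope in that direction = a·(0.9848) + b·(0.1736) = −0.08313.
Apparent dip = arctan|0.08313| = 4.8° (true dip is 7.9°, so apparent ≤ true as expected).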